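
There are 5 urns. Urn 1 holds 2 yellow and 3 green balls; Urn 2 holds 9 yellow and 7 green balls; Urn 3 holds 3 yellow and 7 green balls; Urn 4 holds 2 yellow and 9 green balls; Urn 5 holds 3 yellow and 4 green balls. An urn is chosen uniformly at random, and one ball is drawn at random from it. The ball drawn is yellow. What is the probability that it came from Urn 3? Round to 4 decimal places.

Posterior probability ≈ 0.1602

P(yellow|Urn 1) = 0.4; P(yellow|Urn 2) = 0.5625; P(yellow|Urn 3) = 0.3; P(yellow|Urn 4) = 0.1818; P(yellow|Urn 5) = 0.4286.
Prior × likelihood for each source: 0.2·0.4=0.08000, 0.2·0.5625=0.1125, 0.2·0.3=0.06000, 0.2·0.1818=0.03636, 0.2·0.4286=0.08571. Summing gives P(yellow) = 0.37458.
P(Urn 3 | yellow) = 0.06000 / 0.37458 = 0.1602.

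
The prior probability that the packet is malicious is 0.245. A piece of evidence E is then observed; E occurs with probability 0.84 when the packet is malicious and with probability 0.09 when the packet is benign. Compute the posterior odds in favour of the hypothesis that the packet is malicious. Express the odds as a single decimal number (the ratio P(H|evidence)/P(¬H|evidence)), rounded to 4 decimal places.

Prior odds = 0.245/(1−0.245) = 0.32450.
Likelihood ratio for E = 0.84/0.09 = 9.3333.
Posterior odds = prior odds × LR = 3.0287.

Posterior odds ≈ 3.0287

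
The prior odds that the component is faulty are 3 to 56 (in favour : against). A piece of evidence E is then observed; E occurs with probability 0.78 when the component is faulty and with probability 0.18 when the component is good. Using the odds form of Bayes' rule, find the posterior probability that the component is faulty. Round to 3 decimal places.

Prior odds = 3/56 = 0.053571.
Likelihood ratio for E = 0.78/0.18 = 4.3333.
Posterior odds = prior odds × LR = 0.23214.
Posterior probability = odds/(1+odds) = 0.23214/1.2321 = 0.188.

Posterior probability ≈ 0.188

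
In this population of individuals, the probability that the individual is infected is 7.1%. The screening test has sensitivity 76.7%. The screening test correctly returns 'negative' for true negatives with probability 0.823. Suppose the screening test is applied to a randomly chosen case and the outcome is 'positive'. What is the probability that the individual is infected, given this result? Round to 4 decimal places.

Write H for 'the individual is infected'. Prior odds H:¬H = 0.071/0.929 = 0.076426. For the 'positive' outcome, the likelihood ratio is 0.767/0.177 = 4.3333.
Posterior odds = 0.076426 × 4.3333 = 0.33118, so P(H|E) = 0.33118/(1+0.33118) = 0.2488.

P(H | E) ≈ 0.2488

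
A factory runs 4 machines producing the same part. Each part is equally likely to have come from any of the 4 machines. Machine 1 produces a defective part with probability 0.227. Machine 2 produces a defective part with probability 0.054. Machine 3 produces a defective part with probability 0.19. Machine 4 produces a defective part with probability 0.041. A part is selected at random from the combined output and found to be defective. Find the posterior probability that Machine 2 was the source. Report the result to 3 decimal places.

Tabulate prior·likelihood by source: [1] prior 0.25, lik 0.227, product 0.05675; [2] prior 0.25, lik 0.054, product 0.01350; [3] prior 0.25, lik 0.19, product 0.04750; [4] prior 0.25, lik 0.041, product 0.01025.
Normalizing constant = 0.12800; the posterior for Machine 2 is its product over the sum, 0.01350/0.12800 = 0.105.

Posterior probability ≈ 0.105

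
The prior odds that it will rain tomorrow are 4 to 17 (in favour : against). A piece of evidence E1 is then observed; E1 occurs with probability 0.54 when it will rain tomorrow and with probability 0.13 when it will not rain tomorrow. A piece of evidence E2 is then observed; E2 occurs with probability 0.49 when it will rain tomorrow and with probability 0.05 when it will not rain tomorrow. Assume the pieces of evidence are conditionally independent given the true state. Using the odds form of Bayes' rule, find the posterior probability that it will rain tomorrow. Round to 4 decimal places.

Prior odds = 4/17 = 0.23529. In log-odds, ln(0.23529) = -1.4469.
Add log likelihood ratios: ln(4.1538) + ln(9.8000) = 3.7064.
Posterior log-odds = 2.2595, so posterior odds = exp(2.2595) = 9.5783. Converting, P(H|E) = 9.5783/10.578 = 0.9055.

Posterior probability ≈ 0.9055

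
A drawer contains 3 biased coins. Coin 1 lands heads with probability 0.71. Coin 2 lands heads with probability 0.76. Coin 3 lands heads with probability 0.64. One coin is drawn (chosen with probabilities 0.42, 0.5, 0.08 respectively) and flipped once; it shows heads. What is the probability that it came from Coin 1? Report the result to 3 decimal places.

Posterior probability ≈ 0.409

Tabulate prior·likelihood by source: [1] prior 0.42, lik 0.71, product 0.2982; [2] prior 0.5, lik 0.76, product 0.3800; [3] prior 0.08, lik 0.64, product 0.05120.
Normalizing constant = 0.72940; the posterior for Coin 1 is its product over the sum, 0.2982/0.72940 = 0.409.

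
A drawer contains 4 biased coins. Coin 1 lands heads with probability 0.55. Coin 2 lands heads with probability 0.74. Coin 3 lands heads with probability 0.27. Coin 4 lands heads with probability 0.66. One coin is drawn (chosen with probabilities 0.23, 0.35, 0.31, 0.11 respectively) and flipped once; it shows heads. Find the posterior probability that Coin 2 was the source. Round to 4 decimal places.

Posterior probability ≈ 0.4780

P(heads|C1) = 0.55; P(heads|C2) = 0.74; P(heads|C3) = 0.27; P(heads|C4) = 0.66.
Prior × likelihood for each source: 0.23·0.55=0.1265, 0.35·0.74=0.2590, 0.31·0.27=0.08370, 0.11·0.66=0.07260. Summing gives P(heads) = 0.54180.
P(Coin 2 | heads) = 0.2590 / 0.54180 = 0.4780.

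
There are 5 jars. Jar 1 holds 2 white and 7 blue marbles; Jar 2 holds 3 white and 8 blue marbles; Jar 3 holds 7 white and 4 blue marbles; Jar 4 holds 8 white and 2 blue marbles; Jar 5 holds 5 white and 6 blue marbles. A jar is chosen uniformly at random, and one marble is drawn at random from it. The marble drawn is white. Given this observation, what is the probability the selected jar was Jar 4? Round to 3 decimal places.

Posterior probability ≈ 0.335

P(white|Jar 1) = 0.2222; P(white|Jar 2) = 0.2727; P(white|Jar 3) = 0.6364; P(white|Jar 4) = 0.8; P(white|Jar 5) = 0.4545.
Prior × likelihood for each source: 0.2·0.2222=0.04444, 0.2·0.2727=0.05455, 0.2·0.6364=0.1273, 0.2·0.8=0.1600, 0.2·0.4545=0.09091. Summing gives P(white) = 0.47717.
P(Jar 4 | white) = 0.1600 / 0.47717 = 0.335.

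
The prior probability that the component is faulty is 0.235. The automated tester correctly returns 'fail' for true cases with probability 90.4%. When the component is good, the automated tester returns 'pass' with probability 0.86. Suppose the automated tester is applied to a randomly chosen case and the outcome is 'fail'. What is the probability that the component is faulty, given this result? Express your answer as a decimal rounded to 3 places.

P(H | E) ≈ 0.665

Write H for 'the component is faulty'. Prior odds H:¬H = 0.235/0.765 = 0.30719. For the 'fail' outcome, the likelihood ratio is 0.904/0.14 = 6.4571.
Posterior odds = 0.30719 × 6.4571 = 1.9836, so P(H|E) = 1.9836/(1+1.9836) = 0.665.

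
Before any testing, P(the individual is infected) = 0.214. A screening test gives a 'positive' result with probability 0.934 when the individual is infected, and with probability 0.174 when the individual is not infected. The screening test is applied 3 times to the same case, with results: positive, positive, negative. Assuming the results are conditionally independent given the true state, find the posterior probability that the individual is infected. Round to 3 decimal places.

Posterior P(H) ≈ 0.385

Let H be the event that the individual is infected; start with P(H) = 0.214. P('positive'|H) = 0.934, P('positive'|¬H) = 0.174.
Update on result 1 ('positive'): P(H) ← 0.934·0.2140 / (0.934·0.2140 + 0.174·0.7860) = 0.19988/0.33664 = 0.5937.
Update on result 2 ('positive'): P(H) ← 0.934·0.5937 / (0.934·0.5937 + 0.174·0.4063) = 0.55455/0.62524 = 0.8869.
Update on result 3 ('negative'): P(H) ← 0.066·0.8869 / (0.066·0.8869 + 0.826·0.1131) = 0.058538/0.15193 = 0.3853.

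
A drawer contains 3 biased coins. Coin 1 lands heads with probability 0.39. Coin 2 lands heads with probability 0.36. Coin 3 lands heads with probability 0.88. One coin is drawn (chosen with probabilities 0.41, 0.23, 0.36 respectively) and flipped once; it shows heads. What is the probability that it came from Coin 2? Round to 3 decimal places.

Posterior probability ≈ 0.148

P(heads|C1) = 0.39; P(heads|C2) = 0.36; P(heads|C3) = 0.88.
Prior × likelihood for each source: 0.41·0.39=0.1599, 0.23·0.36=0.08280, 0.36·0.88=0.3168. Summing gives P(heads) = 0.55950.
P(Coin 2 | heads) = 0.08280 / 0.55950 = 0.148.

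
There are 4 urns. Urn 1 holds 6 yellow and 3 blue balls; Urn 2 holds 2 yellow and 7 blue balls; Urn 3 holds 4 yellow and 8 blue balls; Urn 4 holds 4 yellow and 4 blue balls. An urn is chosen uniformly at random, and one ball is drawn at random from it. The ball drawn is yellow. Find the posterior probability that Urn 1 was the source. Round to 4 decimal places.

Posterior probability ≈ 0.3871

P(yellow|Urn 1) = 0.6667; P(yellow|Urn 2) = 0.2222; P(yellow|Urn 3) = 0.3333; P(yellow|Urn 4) = 0.5.
Prior × likelihood for each source: 0.25·0.6667=0.1667, 0.25·0.2222=0.05556, 0.25·0.3333=0.08333, 0.25·0.5=0.1250. Summing gives P(yellow) = 0.43056.
P(Urn 1 | yellow) = 0.1667 / 0.43056 = 0.3871.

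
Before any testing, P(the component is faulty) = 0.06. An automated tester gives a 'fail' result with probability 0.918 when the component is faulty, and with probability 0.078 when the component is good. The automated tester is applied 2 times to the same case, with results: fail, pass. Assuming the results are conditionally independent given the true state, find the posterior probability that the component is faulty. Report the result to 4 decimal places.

With H the event that the component is faulty, the joint likelihood of the observed sequence is P(data|H) = 0.918·0.082 = 0.075276 and P(data|¬H) = 0.078·0.922 = 0.071916.
Bayes: P(H|data) = 0.06·0.075276 / (0.06·0.075276 + 0.94·0.071916) = 0.0045166/0.072118 = 0.0626.

Posterior P(H) ≈ 0.0626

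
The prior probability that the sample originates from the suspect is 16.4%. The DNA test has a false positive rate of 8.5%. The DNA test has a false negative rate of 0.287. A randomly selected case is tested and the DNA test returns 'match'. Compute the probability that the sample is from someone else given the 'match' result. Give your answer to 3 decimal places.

Let H be the event that the sample originates from the suspect. P(H) = 0.164, so P(¬H) = 0.836. With E the 'match' result, P(E|H) = 0.713 and P(E|¬H) = 0.085.
P(E) = 0.713·0.164 + 0.085·0.836 = 0.11693 + 0.071060 = 0.18799.
By Bayes' theorem, P(H|E) = 0.11693 / 0.18799 = 0.622. Hence P(¬H|E) = 1 − 0.622 = 0.378.

P(¬H | E) ≈ 0.378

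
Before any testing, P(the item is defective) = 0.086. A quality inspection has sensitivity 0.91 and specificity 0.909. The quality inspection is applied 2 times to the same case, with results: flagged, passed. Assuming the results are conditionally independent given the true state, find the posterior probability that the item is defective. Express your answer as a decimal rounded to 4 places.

Let H be the event that the item is defective; start with P(H) = 0.086. P('flagged'|H) = 0.91, P('flagged'|¬H) = 0.091.
Update on result 1 ('flagged'): P(H) ← 0.91·0.0860 / (0.91·0.0860 + 0.091·0.9140) = 0.078260/0.16143 = 0.4848.
Update on result 2 ('passed'): P(H) ← 0.09·0.4848 / (0.09·0.4848 + 0.909·0.5152) = 0.043630/0.51197 = 0.0852.

Posterior P(H) ≈ 0.0852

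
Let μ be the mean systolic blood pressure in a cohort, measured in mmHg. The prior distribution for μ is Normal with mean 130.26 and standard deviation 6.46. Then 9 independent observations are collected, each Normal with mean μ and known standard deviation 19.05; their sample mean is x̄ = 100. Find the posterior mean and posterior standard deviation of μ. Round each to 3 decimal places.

Prior precision 1/τ₀² = 1/6.46² = 0.0239627; data precision n/σ² = 9/19.05² = 0.0248000.
Posterior precision = 0.0239627 + 0.0248000 = 0.0487627, giving posterior SD = 1/√0.0487627 = 4.529.
Posterior mean = (0.0239627·130.26 + 0.0248000·100) / 0.0487627 = 114.870.

Posterior mean ≈ 114.870; posterior SD ≈ 4.529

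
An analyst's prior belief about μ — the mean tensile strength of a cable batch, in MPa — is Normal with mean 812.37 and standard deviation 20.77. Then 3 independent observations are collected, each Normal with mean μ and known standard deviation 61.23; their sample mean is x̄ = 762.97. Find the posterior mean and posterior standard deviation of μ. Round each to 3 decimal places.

With known σ, the Normal prior is conjugate. Weight on the data is w = (n/σ²)/(n/σ² + 1/τ₀²) = 0.00080019/(0.00080019+0.00231807) = 0.25661.
Posterior mean = w·x̄ + (1−w)·μ₀ = 0.25661·762.97 + 0.74339·812.37 = 799.693. Posterior variance = 1/(0.00080019+0.00231807) = 320.691, so SD = 17.908.

Posterior mean ≈ 799.693; posterior SD ≈ 17.908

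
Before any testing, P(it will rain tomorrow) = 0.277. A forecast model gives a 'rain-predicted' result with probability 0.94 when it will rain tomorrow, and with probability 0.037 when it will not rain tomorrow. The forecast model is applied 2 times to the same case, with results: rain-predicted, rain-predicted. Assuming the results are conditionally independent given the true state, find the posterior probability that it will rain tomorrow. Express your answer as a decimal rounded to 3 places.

Posterior P(H) ≈ 0.996

Let H be the event that it will rain tomorrow; start with P(H) = 0.277. P('rain-predicted'|H) = 0.94, P('rain-predicted'|¬H) = 0.037.
Update on result 1 ('rain-predicted'): P(H) ← 0.94·0.2770 / (0.94·0.2770 + 0.037·0.7230) = 0.26038/0.28713 = 0.9068.
Update on result 2 ('rain-predicted'): P(H) ← 0.94·0.9068 / (0.94·0.9068 + 0.037·0.0932) = 0.85242/0.85587 = 0.9960.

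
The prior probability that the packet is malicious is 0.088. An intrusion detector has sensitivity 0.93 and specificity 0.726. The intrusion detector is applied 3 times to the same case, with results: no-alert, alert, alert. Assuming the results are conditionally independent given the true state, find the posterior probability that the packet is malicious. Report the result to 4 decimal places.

Posterior P(H) ≈ 0.0968

With H the event that the packet is malicious, the joint likelihood of the observed sequence is P(data|H) = 0.07·0.93·0.93 = 0.060543 and P(data|¬H) = 0.726·0.274·0.274 = 0.054505.
Bayes: P(H|data) = 0.088·0.060543 / (0.088·0.060543 + 0.912·0.054505) = 0.0053278/0.055037 = 0.0968.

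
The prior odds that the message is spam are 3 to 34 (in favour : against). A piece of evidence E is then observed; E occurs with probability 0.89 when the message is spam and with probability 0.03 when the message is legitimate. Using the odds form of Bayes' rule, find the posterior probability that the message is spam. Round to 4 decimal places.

Posterior probability ≈ 0.7236

Prior odds = 3/34 = 0.088235.
Likelihood ratio for E = 0.89/0.03 = 29.667.
Posterior odds = prior odds × LR = 2.6176.
Posterior probability = odds/(1+odds) = 2.6176/3.6176 = 0.7236.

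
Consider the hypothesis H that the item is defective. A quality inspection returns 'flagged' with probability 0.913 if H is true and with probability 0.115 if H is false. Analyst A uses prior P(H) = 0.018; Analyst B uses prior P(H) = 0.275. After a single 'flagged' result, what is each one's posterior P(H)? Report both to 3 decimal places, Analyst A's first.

Analyst A: 0.127; Analyst B: 0.751

P('+'|H) = 0.913, P('+'|¬H) = 0.115.
Analyst A: numerator 0.913·0.018 = 0.016434; evidence = 0.016434+0.115·0.982 = 0.12936; posterior = 0.127.
Analyst B: numerator 0.913·0.275 = 0.25108; evidence = 0.25108+0.115·0.725 = 0.33445; posterior = 0.751.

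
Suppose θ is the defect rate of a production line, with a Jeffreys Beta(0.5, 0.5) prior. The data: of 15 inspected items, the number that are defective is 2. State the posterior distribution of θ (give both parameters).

The binomial likelihood is conjugate to the Beta prior: with 2 successes and 13 failures, the posterior is Beta(0.5+2, 0.5+13) = Beta(2.5, 13.5).

Posterior: Beta(2.5, 13.5)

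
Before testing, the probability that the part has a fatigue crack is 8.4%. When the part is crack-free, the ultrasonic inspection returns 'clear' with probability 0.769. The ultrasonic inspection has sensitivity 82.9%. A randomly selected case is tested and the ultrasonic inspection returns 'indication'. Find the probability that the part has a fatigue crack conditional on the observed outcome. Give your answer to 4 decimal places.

Let H be the event that the part has a fatigue crack. P(H) = 0.084, so P(¬H) = 0.916. With E the 'indication' result, P(E|H) = 0.829 and P(E|¬H) = 0.231.
P(E) = 0.829·0.084 + 0.231·0.916 = 0.069636 + 0.21160 = 0.28123.
By Bayes' theorem, P(H|E) = 0.069636 / 0.28123 = 0.2476.

P(H | E) ≈ 0.2476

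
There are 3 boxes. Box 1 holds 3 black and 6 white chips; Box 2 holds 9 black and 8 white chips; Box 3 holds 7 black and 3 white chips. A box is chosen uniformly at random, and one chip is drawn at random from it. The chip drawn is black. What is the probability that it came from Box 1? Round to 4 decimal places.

Posterior probability ≈ 0.2133

P(black|Box 1) = 0.3333; P(black|Box 2) = 0.5294; P(black|Box 3) = 0.7.
Prior × likelihood for each source: 0.333333·0.3333=0.1111, 0.333333·0.5294=0.1765, 0.333333·0.7=0.2333. Summing gives P(black) = 0.52092.
P(Box 1 | black) = 0.1111 / 0.52092 = 0.2133.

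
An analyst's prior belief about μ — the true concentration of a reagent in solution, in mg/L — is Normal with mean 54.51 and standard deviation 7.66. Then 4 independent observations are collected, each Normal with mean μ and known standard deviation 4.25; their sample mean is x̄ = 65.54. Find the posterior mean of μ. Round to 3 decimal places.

Posterior mean ≈ 64.752

With known σ, the Normal prior is conjugate. Weight on the data is w = (n/σ²)/(n/σ² + 1/τ₀²) = 0.221453/(0.221453+0.0170429) = 0.92854.
Posterior mean = w·x̄ + (1−w)·μ₀ = 0.92854·65.54 + 0.071460·54.51 = 64.752.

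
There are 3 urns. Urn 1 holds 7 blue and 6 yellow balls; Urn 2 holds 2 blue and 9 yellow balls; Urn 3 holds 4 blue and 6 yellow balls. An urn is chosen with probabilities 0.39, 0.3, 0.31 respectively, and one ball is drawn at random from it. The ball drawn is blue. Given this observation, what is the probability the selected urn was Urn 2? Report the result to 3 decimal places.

Tabulate prior·likelihood by source: [1] prior 0.39, lik 0.5385, product 0.2100; [2] prior 0.3, lik 0.1818, product 0.05455; [3] prior 0.31, lik 0.4, product 0.1240.
Normalizing constant = 0.38855; the posterior for Urn 2 is its product over the sum, 0.05455/0.38855 = 0.140.

Posterior probability ≈ 0.140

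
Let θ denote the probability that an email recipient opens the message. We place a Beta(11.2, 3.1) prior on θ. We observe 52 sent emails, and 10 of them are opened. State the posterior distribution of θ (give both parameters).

Posterior: Beta(21.2, 45.1)

Observing 10 successes and 42 failures updates Beta(11.2, 3.1) by adding the success and failure counts to the two shape parameters: α = 11.2+10 = 21.2, β = 3.1+42 = 45.1.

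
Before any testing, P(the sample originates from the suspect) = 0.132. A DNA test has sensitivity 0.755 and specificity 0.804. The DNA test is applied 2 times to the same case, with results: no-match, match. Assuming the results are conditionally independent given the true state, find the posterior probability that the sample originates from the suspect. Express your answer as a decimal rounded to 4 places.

Let H be the event that the sample originates from the suspect; start with P(H) = 0.132. P('match'|H) = 0.755, P('match'|¬H) = 0.196.
Update on result 1 ('no-match'): P(H) ← 0.245·0.1320 / (0.245·0.1320 + 0.804·0.8680) = 0.032340/0.73021 = 0.0443.
Update on result 2 ('match'): P(H) ← 0.755·0.0443 / (0.755·0.0443 + 0.196·0.9557) = 0.033438/0.22076 = 0.1515.

Posterior P(H) ≈ 0.1515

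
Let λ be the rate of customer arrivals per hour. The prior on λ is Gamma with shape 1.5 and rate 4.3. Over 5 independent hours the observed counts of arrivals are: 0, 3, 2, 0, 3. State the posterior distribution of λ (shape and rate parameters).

Posterior: Gamma(shape=9.5, rate=9.3)

Total count ∑xᵢ = 8 over n = 5 hours.
Gamma is conjugate to the Poisson likelihood: posterior is Gamma(shape = 1.5+8 = 9.5, rate = 4.3+5 = 9.3).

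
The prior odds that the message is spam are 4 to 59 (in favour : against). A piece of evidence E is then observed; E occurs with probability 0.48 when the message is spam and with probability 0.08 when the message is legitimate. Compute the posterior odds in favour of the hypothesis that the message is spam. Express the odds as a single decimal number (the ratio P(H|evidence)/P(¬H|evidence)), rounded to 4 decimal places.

Posterior odds ≈ 0.4068

Prior odds = 4/59 = 0.067797.
Likelihood ratio for E = 0.48/0.08 = 6.0000.
Posterior odds = prior odds × LR = 0.40678.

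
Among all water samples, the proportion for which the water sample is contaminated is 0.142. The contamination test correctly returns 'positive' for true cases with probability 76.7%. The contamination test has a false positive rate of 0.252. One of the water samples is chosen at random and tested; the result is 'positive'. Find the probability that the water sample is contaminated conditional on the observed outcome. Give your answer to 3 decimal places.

Write H for 'the water sample is contaminated'. Prior odds H:¬H = 0.142/0.858 = 0.16550. For the 'positive' outcome, the likelihood ratio is 0.767/0.252 = 3.0437.
Posterior odds = 0.16550 × 3.0437 = 0.50373, so P(H|E) = 0.50373/(1+0.50373) = 0.335.

P(H | E) ≈ 0.335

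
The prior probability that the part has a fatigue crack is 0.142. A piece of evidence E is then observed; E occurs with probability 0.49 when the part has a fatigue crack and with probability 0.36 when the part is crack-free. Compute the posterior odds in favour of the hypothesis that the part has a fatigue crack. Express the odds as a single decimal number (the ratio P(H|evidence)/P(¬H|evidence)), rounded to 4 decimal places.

Posterior odds ≈ 0.2253

Prior odds = 0.142/(1−0.142) = 0.16550. In log-odds, ln(0.16550) = -1.7988.
Add log likelihood ratio: ln(1.3611) = 0.30830.
Posterior log-odds = -1.4905, so posterior odds = exp(-1.4905) = 0.22527.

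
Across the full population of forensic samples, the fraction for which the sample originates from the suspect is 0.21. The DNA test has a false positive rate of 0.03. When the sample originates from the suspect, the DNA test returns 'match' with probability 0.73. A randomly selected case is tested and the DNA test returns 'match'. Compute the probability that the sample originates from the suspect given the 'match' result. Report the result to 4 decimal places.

P(H | E) ≈ 0.8661

Write H for 'the sample originates from the suspect'. Prior odds H:¬H = 0.21/0.79 = 0.26582. For the 'match' outcome, the likelihood ratio is 0.73/0.03 = 24.333.
Posterior odds = 0.26582 × 24.333 = 6.4684, so P(H|E) = 6.4684/(1+6.4684) = 0.8661.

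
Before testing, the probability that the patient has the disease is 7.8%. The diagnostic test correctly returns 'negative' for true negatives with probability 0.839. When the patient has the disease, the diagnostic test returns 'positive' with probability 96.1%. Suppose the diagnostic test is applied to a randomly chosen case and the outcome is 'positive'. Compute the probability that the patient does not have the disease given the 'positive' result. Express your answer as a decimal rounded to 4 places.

Let H be the event that the patient has the disease. P(H) = 0.078, so P(¬H) = 0.922. With E the 'positive' result, P(E|H) = 0.961 and P(E|¬H) = 0.161.
P(E) = 0.961·0.078 + 0.161·0.922 = 0.074958 + 0.14844 = 0.22340.
By Bayes' theorem, P(H|E) = 0.074958 / 0.22340 = 0.3355. Hence P(¬H|E) = 1 − 0.3355 = 0.6645.

P(¬H | E) ≈ 0.6645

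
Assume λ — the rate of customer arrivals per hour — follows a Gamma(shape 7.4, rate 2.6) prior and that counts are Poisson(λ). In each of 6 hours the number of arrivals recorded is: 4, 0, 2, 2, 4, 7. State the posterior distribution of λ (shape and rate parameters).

The Poisson likelihood adds the total count to the shape and the number of exposure periods to the rate. Here ∑xᵢ = 19 and n = 6, so shape 7.4→26.4 and rate 2.6→8.6.

Posterior: Gamma(shape=26.4, rate=8.6)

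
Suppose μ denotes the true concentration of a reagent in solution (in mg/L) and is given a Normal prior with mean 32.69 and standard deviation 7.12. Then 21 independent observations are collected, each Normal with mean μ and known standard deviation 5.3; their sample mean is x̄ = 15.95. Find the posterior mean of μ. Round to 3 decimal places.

With known σ, the Normal prior is conjugate. Weight on the data is w = (n/σ²)/(n/σ² + 1/τ₀²) = 0.747597/(0.747597+0.0197260) = 0.97429.
Posterior mean = w·x̄ + (1−w)·μ₀ = 0.97429·15.95 + 0.025708·32.69 = 16.380.

Posterior mean ≈ 16.380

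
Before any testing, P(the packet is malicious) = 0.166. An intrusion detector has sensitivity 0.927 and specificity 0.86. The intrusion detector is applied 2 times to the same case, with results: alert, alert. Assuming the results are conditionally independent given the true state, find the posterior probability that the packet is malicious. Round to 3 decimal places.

Let H be the event that the packet is malicious; start with P(H) = 0.166. P('alert'|H) = 0.927, P('alert'|¬H) = 0.14.
Update on result 1 ('alert'): P(H) ← 0.927·0.1660 / (0.927·0.1660 + 0.14·0.8340) = 0.15388/0.27064 = 0.5686.
Update on result 2 ('alert'): P(H) ← 0.927·0.5686 / (0.927·0.5686 + 0.14·0.4314) = 0.52707/0.58747 = 0.8972.

Posterior P(H) ≈ 0.897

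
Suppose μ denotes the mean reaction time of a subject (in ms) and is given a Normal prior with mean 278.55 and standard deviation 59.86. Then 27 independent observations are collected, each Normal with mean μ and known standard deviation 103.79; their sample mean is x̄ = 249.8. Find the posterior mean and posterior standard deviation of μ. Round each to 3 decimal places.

With known σ, the Normal prior is conjugate. Weight on the data is w = (n/σ²)/(n/σ² + 1/τ₀²) = 0.00250641/(0.00250641+0.00027908) = 0.89981.
Posterior mean = w·x̄ + (1−w)·μ₀ = 0.89981·249.8 + 0.10019·278.55 = 252.680. Posterior variance = 1/(0.00250641+0.00027908) = 359.003, so SD = 18.947.

Posterior mean ≈ 252.680; posterior SD ≈ 18.947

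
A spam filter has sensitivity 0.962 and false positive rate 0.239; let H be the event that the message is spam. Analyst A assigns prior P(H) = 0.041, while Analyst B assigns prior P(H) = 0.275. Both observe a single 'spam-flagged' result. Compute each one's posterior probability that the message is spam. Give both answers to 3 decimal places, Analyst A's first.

P('+'|H) = 0.962, P('+'|¬H) = 0.239.
Analyst A: numerator 0.962·0.041 = 0.039442; evidence = 0.039442+0.239·0.959 = 0.26864; posterior = 0.147.
Analyst B: numerator 0.962·0.275 = 0.26455; evidence = 0.26455+0.239·0.725 = 0.43783; posterior = 0.604.

Analyst A: 0.147; Analyst B: 0.604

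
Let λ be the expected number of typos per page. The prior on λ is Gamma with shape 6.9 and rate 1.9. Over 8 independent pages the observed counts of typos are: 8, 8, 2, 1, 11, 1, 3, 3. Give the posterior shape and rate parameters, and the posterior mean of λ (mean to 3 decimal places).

Posterior: Gamma(shape=43.9, rate=9.9); mean ≈ 4.434

The Poisson likelihood adds the total count to the shape and the number of exposure periods to the rate. Here ∑xᵢ = 37 and n = 8, so shape 6.9→43.9 and rate 1.9→9.9.
E[λ | data] = 43.9/9.9 = 4.434.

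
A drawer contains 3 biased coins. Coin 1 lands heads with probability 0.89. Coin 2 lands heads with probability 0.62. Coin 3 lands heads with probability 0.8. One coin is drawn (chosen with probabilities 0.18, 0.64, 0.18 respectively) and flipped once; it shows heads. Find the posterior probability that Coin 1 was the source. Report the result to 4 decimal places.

Posterior probability ≈ 0.2285

Tabulate prior·likelihood by source: [1] prior 0.18, lik 0.89, product 0.1602; [2] prior 0.64, lik 0.62, product 0.3968; [3] prior 0.18, lik 0.8, product 0.1440.
Normalizing constant = 0.70100; the posterior for Coin 1 is its product over the sum, 0.1602/0.70100 = 0.2285.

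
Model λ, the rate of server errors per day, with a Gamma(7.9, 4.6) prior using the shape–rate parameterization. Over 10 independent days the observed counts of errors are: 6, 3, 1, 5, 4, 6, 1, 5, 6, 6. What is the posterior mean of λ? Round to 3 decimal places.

Posterior mean ≈ 3.486

Total count ∑xᵢ = 43 over n = 10 days.
Gamma is conjugate to the Poisson likelihood: posterior is Gamma(shape = 7.9+43 = 50.9, rate = 4.6+10 = 14.6).
E[λ | data] = 50.9/14.6 = 3.486.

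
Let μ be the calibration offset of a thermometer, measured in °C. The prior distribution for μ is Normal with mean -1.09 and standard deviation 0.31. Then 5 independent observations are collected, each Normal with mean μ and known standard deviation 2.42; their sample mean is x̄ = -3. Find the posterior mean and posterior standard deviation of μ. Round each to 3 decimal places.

Posterior mean ≈ -1.235; posterior SD ≈ 0.298

With known σ, the Normal prior is conjugate. Weight on the data is w = (n/σ²)/(n/σ² + 1/τ₀²) = 0.853767/(0.853767+10.4058) = 0.075826.
Posterior mean = w·x̄ + (1−w)·μ₀ = 0.075826·-3 + 0.92417·-1.09 = -1.235. Posterior variance = 1/(0.853767+10.4058) = 0.0888131, so SD = 0.298.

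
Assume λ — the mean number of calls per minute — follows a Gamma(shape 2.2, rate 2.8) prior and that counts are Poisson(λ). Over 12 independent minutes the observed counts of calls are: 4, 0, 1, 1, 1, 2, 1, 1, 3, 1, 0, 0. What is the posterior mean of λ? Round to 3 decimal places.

The Poisson likelihood adds the total count to the shape and the number of exposure periods to the rate. Here ∑xᵢ = 15 and n = 12, so shape 2.2→17.2 and rate 2.8→14.8.
E[λ | data] = 17.2/14.8 = 1.162.

Posterior mean ≈ 1.162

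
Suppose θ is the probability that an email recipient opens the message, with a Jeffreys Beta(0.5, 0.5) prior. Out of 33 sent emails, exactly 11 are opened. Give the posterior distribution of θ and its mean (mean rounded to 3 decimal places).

Posterior: Beta(11.5, 22.5); mean ≈ 0.338

Observing 11 successes and 22 failures updates Beta(0.5, 0.5) by adding the success and failure counts to the two shape parameters: α = 0.5+11 = 11.5, β = 0.5+22 = 22.5.
Posterior mean = α/(α+β) = 11.5/34 = 0.338.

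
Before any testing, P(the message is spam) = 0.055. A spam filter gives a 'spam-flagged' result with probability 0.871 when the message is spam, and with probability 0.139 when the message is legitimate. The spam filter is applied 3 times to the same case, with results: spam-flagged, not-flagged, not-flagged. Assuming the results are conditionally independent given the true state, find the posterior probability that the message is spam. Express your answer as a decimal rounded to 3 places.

With H the event that the message is spam, the joint likelihood of the observed sequence is P(data|H) = 0.871·0.129·0.129 = 0.014494 and P(data|¬H) = 0.139·0.861·0.861 = 0.10304.
Bayes: P(H|data) = 0.055·0.014494 / (0.055·0.014494 + 0.945·0.10304) = 0.00079719/0.098173 = 0.0081.

Posterior P(H) ≈ 0.008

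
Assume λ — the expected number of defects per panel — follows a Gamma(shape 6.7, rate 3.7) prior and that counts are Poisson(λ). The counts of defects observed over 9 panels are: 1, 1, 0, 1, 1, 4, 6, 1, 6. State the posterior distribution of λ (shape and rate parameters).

Posterior: Gamma(shape=27.7, rate=12.7)

Total count ∑xᵢ = 21 over n = 9 panels.
Gamma is conjugate to the Poisson likelihood: posterior is Gamma(shape = 6.7+21 = 27.7, rate = 3.7+9 = 12.7).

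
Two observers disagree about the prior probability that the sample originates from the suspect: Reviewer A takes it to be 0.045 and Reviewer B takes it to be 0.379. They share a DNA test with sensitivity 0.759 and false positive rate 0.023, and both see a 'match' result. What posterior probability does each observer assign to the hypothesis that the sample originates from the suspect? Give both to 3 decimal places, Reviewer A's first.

P('+'|H) = 0.759, P('+'|¬H) = 0.023.
Reviewer A: numerator 0.759·0.045 = 0.034155; evidence = 0.034155+0.023·0.955 = 0.056120; posterior = 0.609.
Reviewer B: numerator 0.759·0.379 = 0.28766; evidence = 0.28766+0.023·0.621 = 0.30194; posterior = 0.953.

Reviewer A: 0.609; Reviewer B: 0.953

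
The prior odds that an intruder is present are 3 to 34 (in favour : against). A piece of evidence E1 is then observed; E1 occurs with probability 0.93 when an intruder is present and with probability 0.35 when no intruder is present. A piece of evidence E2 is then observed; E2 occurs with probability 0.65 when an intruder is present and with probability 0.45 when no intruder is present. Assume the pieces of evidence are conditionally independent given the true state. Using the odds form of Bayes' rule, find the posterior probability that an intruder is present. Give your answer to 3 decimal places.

Prior odds = 3/34 = 0.088235. In log-odds, ln(0.088235) = -2.4277.
Add log likelihood ratios: ln(2.6571) + ln(1.4444) = 1.3450.
Posterior log-odds = -1.0828, so posterior odds = exp(-1.0828) = 0.33866. Converting, P(H|E) = 0.33866/1.3387 = 0.253.

Posterior probability ≈ 0.253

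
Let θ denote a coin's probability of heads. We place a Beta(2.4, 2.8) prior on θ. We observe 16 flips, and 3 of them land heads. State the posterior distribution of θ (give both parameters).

Posterior: Beta(5.4, 15.8)

Observing 3 successes and 13 failures updates Beta(2.4, 2.8) by adding the success and failure counts to the two shape parameters: α = 2.4+3 = 5.4, β = 2.8+13 = 15.8.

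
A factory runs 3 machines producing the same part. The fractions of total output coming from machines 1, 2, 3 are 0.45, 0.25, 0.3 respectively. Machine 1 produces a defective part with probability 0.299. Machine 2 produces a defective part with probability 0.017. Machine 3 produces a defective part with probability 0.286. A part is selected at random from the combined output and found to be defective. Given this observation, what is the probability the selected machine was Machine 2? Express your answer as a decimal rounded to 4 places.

Tabulate prior·likelihood by source: [1] prior 0.45, lik 0.299, product 0.1346; [2] prior 0.25, lik 0.017, product 0.004250; [3] prior 0.3, lik 0.286, product 0.08580.
Normalizing constant = 0.22460; the posterior for Machine 2 is its product over the sum, 0.004250/0.22460 = 0.0189.

Posterior probability ≈ 0.0189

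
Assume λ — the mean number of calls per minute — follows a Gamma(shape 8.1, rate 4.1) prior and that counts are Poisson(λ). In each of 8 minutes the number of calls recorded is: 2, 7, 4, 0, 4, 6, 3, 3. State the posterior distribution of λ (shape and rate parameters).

Posterior: Gamma(shape=37.1, rate=12.1)

Total count ∑xᵢ = 29 over n = 8 minutes.
Gamma is conjugate to the Poisson likelihood: posterior is Gamma(shape = 8.1+29 = 37.1, rate = 4.1+8 = 12.1).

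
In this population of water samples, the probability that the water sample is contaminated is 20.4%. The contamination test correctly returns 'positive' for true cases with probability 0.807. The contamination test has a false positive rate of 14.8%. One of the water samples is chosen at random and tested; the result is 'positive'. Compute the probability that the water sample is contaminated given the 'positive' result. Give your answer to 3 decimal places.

P(H | E) ≈ 0.583

Write H for 'the water sample is contaminated'. Prior odds H:¬H = 0.204/0.796 = 0.25628. For the 'positive' outcome, the likelihood ratio is 0.807/0.148 = 5.4527.
Posterior odds = 0.25628 × 5.4527 = 1.3974, so P(H|E) = 1.3974/(1+1.3974) = 0.583.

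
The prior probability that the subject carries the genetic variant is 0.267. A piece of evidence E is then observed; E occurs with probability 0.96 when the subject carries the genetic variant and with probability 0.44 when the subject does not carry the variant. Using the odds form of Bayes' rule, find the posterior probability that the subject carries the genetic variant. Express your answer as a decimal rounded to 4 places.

Prior odds = 0.267/(1−0.267) = 0.36426.
Likelihood ratio for E = 0.96/0.44 = 2.1818.
Posterior odds = prior odds × LR = 0.79474.
Posterior probability = odds/(1+odds) = 0.79474/1.7947 = 0.4428.

Posterior probability ≈ 0.4428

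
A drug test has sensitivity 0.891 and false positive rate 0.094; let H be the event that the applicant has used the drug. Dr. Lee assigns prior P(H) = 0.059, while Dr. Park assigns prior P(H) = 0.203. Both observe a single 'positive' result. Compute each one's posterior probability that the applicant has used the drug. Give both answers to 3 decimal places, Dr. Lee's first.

Dr. Lee: 0.373; Dr. Park: 0.707

The likelihood ratio for a 'positive' result is 0.891/0.094 = 9.4787.
Dr. Lee: prior odds 0.059/0.941 = 0.062699; posterior odds 0.59431; posterior probability 0.373.
Dr. Park: prior odds 0.203/0.797 = 0.25471; posterior odds 2.4143; posterior probability 0.707.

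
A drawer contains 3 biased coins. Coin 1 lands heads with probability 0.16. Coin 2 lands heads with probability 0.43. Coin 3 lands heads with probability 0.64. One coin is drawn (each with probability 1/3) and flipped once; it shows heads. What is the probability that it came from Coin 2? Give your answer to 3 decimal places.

Posterior probability ≈ 0.350

Tabulate prior·likelihood by source: [1] prior 0.333333, lik 0.16, product 0.05333; [2] prior 0.333333, lik 0.43, product 0.1433; [3] prior 0.333333, lik 0.64, product 0.2133.
Normalizing constant = 0.41000; the posterior for Coin 2 is its product over the sum, 0.1433/0.41000 = 0.350.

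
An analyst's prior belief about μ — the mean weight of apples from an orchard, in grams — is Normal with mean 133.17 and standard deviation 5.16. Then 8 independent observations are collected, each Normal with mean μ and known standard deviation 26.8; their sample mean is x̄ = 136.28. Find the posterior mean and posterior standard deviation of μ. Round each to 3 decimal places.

Prior precision 1/τ₀² = 1/5.16² = 0.0375578; data precision n/σ² = 8/26.8² = 0.0111383.
Posterior precision = 0.0375578 + 0.0111383 = 0.0486962, giving posterior SD = 1/√0.0486962 = 4.532.
Posterior mean = (0.0375578·133.17 + 0.0111383·136.28) / 0.0486962 = 133.881.

Posterior mean ≈ 133.881; posterior SD ≈ 4.532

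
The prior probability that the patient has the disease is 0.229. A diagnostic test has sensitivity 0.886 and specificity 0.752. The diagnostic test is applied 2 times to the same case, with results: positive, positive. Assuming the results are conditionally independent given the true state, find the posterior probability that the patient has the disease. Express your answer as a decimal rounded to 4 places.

Posterior P(H) ≈ 0.7913

With H the event that the patient has the disease, the joint likelihood of the observed sequence is P(data|H) = 0.886·0.886 = 0.78500 and P(data|¬H) = 0.248·0.248 = 0.061504.
Bayes: P(H|data) = 0.229·0.78500 / (0.229·0.78500 + 0.771·0.061504) = 0.17976/0.22718 = 0.7913.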